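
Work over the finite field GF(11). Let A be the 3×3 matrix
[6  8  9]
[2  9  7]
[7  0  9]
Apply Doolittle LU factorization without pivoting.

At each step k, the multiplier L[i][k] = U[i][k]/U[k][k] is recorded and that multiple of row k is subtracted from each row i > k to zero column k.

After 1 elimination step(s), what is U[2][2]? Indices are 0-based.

U[2][2] = 4

[col 0] pivot 6
  R1 -= 4*R0 → (0, 10, 4)  (L[1][0] := 4)
  R2 -= 3*R0 → (0, 9, 4)  (L[2][0] := 3)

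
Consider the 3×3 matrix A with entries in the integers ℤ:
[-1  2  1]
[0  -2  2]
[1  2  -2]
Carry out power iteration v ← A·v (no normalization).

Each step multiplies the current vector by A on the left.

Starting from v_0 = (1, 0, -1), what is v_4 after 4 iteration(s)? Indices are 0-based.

v_0 = (1, 0, -1).
v_1 = A·v_0 = (-2, -2, 3).
v_2 = A·v_1 = (1, 10, -12).
v_3 = A·v_2 = (7, -44, 45).
v_4 = A·v_3 = (-50, 178, -171).

v_4 = (-50, 178, -171)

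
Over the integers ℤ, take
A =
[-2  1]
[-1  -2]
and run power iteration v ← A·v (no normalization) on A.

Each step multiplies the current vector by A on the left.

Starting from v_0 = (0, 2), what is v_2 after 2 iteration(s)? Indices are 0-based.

v_0 = (0, 2).
v_1 = A·v_0 = (2, -4).
v_2 = A·v_1 = (-8, 6).

v_2 = (-8, 6)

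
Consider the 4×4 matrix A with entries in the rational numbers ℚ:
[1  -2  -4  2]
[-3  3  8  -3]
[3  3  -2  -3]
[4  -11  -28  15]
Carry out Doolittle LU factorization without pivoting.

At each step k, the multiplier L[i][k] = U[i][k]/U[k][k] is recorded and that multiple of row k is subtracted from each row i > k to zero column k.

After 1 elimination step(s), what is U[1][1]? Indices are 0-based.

U[1][1] = -3

[col 0] pivot 1
  R1 -= -3*R0 → (0, -3, -4, 3)  (L[1][0] := -3)
  R2 -= 3*R0 → (0, 9, 10, -9)  (L[2][0] := 3)
  R3 -= 4*R0 → (0, -3, -12, 7)  (L[3][0] := 4)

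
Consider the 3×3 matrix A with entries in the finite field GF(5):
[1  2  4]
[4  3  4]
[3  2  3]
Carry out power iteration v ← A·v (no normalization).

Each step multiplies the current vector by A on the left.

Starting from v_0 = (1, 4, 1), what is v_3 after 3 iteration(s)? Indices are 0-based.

v_3 = (4, 4, 1)

v_0 = (1, 4, 1).
v_1 = A·v_0 = (3, 0, 4).
v_2 = A·v_1 = (4, 3, 1).
v_3 = A·v_2 = (4, 4, 1).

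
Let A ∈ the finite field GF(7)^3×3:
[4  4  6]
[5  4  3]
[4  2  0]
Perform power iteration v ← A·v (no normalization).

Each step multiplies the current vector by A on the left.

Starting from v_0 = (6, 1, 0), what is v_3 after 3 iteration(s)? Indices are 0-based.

v_3 = (3, 0, 0)

v_0 = (6, 1, 0).
v_1 = A·v_0 = (0, 6, 5).
v_2 = A·v_1 = (5, 4, 5).
v_3 = A·v_2 = (3, 0, 0).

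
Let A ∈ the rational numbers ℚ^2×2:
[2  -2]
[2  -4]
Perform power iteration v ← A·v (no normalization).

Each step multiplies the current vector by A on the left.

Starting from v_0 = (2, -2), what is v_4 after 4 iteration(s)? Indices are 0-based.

v_4 = (-128, -352)

v_0 = (2, -2).
v_1 = A·v_0 = (8, 12).
v_2 = A·v_1 = (-8, -32).
v_3 = A·v_2 = (48, 112).
v_4 = A·v_3 = (-128, -352).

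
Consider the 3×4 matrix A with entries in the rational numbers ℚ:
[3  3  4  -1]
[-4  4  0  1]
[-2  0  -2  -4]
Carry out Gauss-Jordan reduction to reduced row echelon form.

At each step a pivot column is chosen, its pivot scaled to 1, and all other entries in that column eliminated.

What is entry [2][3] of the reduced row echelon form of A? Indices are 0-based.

[1] R0 /= 3  ⇒  (1, 1, 4/3, -1/3)
     R1 -= -4·R0  ⇒  (0, 8, 16/3, -1/3)
     R2 -= -2·R0  ⇒  (0, 2, 2/3, -14/3)
[2] R1 /= 8  ⇒  (0, 1, 2/3, -1/24)
     R0 -= 1·R1  ⇒  (1, 0, 2/3, -7/24)
     R2 -= 2·R1  ⇒  (0, 0, -2/3, -55/12)
[3] R2 /= -2/3  ⇒  (0, 0, 1, 55/8)
     R0 -= 2/3·R2  ⇒  (1, 0, 0, -39/8)
     R1 -= 2/3·R2  ⇒  (0, 1, 0, -37/8)

M[2][3] = 55/8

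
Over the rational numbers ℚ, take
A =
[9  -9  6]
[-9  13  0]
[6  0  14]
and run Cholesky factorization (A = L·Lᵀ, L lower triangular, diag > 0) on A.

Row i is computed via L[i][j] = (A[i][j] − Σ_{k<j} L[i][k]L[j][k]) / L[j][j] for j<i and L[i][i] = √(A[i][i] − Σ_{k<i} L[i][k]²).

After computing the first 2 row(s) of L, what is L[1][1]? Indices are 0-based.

L[1][1] = 2

Step 1: L[0][0] = √(9) = 3.
  L[1][0] = (-9) / L[0][0] = -3.
Step 2: L[1][1] = √(4) = 2.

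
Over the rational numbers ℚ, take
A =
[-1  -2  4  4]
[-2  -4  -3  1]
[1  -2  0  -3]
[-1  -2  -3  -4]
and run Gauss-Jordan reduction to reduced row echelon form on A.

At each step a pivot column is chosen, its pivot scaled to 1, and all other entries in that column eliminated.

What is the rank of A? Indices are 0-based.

rank = 4

[1] R0 /= -1  ⇒  (1, 2, -4, -4)
     R1 -= -2·R0  ⇒  (0, 0, -11, -7)
     R2 -= 1·R0  ⇒  (0, -4, 4, 1)
     R3 -= -1·R0  ⇒  (0, 0, -7, -8)
[2] R1 <-> R2
[2] R1 /= -4  ⇒  (0, 1, -1, -1/4)
     R0 -= 2·R1  ⇒  (1, 0, -2, -7/2)
[3] R2 /= -11  ⇒  (0, 0, 1, 7/11)
     R0 -= -2·R2  ⇒  (1, 0, 0, -49/22)
     R1 -= -1·R2  ⇒  (0, 1, 0, 17/44)
     R3 -= -7·R2  ⇒  (0, 0, 0, -39/11)
[4] R3 /= -39/11  ⇒  (0, 0, 0, 1)
     R0 -= -49/22·R3  ⇒  (1, 0, 0, 0)
     R1 -= 17/44·R3  ⇒  (0, 1, 0, 0)
     R2 -= 7/11·R3  ⇒  (0, 0, 1, 0)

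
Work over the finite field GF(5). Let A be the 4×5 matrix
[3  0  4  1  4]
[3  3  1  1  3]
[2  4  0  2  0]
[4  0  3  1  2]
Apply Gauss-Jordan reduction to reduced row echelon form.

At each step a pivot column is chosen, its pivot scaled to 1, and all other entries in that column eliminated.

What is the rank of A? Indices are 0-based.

step 1: normalize row 0 (÷3) = (1, 0, 3, 2, 3)
  row 1: subtract 3×row0 = (0, 3, 2, 0, 4)
  row 2: subtract 2×row0 = (0, 4, 4, 3, 4)
  row 3: subtract 4×row0 = (0, 0, 1, 3, 0)
step 2: normalize row 1 (÷3) = (0, 1, 4, 0, 3)
  row 2: subtract 4×row1 = (0, 0, 3, 3, 2)
step 3: normalize row 2 (÷3) = (0, 0, 1, 1, 4)
  row 0: subtract 3×row2 = (1, 0, 0, 4, 1)
  row 1: subtract 4×row2 = (0, 1, 0, 1, 2)
  row 3: subtract 1×row2 = (0, 0, 0, 2, 1)
step 4: normalize row 3 (÷2) = (0, 0, 0, 1, 3)
  row 0: subtract 4×row3 = (1, 0, 0, 0, 4)
  row 1: subtract 1×row3 = (0, 1, 0, 0, 4)
  row 2: subtract 1×row3 = (0, 0, 1, 0, 1)

rank = 4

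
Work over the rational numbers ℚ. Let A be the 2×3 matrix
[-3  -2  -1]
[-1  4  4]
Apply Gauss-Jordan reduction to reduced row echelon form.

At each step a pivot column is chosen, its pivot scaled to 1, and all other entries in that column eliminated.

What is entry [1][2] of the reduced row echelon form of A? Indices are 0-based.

[1] R0 /= -3  ⇒  (1, 2/3, 1/3)
     R1 -= -1·R0  ⇒  (0, 14/3, 13/3)
[2] R1 /= 14/3  ⇒  (0, 1, 13/14)
     R0 -= 2/3·R1  ⇒  (1, 0, -2/7)

M[1][2] = 13/14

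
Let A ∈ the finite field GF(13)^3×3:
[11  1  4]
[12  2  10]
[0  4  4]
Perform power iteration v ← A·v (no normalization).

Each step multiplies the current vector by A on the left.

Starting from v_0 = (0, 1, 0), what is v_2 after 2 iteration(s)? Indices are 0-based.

v_2 = (3, 4, 11)

v_0 = (0, 1, 0).
v_1 = A·v_0 = (1, 2, 4).
v_2 = A·v_1 = (3, 4, 11).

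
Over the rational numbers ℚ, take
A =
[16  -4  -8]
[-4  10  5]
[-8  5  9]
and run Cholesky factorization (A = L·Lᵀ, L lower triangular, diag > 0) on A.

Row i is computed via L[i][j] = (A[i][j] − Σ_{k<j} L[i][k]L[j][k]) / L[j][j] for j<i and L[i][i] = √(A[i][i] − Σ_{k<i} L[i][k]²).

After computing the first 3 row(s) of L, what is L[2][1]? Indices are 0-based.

L[2][1] = 1

Step 1: L[0][0] = √(16) = 4.
  L[1][0] = (-4) / L[0][0] = -1.
Step 2: L[1][1] = √(9) = 3.
  L[2][0] = (-8) / L[0][0] = -2.
  L[2][1] = (3) / L[1][1] = 1.
Step 3: L[2][2] = √(4) = 2.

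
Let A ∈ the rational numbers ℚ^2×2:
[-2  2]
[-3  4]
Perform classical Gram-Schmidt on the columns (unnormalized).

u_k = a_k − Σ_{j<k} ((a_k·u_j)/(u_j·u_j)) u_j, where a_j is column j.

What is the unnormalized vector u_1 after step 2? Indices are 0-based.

u_1 = (-6/13, 4/13)

Step 1: u_0 = a_0 = (-2, -3).
Step 2: u_1 = a_1 − (-16/13)·u_0 = (-6/13, 4/13).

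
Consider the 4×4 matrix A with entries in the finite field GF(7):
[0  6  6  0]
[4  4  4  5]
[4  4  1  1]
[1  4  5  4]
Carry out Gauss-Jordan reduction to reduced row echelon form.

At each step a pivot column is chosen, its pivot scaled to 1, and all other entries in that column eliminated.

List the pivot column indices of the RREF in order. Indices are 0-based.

pivot columns: 0, 1, 2, 3

step 1: exchange rows 0,1
step 1: normalize row 0 (÷4) = (1, 1, 1, 3)
  row 2: subtract 4×row0 = (0, 0, 4, 3)
  row 3: subtract 1×row0 = (0, 3, 4, 1)
step 2: normalize row 1 (÷6) = (0, 1, 1, 0)
  row 0: subtract 1×row1 = (1, 0, 0, 3)
  row 3: subtract 3×row1 = (0, 0, 1, 1)
step 3: normalize row 2 (÷4) = (0, 0, 1, 6)
  row 1: subtract 1×row2 = (0, 1, 0, 1)
  row 3: subtract 1×row2 = (0, 0, 0, 2)
step 4: normalize row 3 (÷2) = (0, 0, 0, 1)
  row 0: subtract 3×row3 = (1, 0, 0, 0)
  row 1: subtract 1×row3 = (0, 1, 0, 0)
  row 2: subtract 6×row3 = (0, 0, 1, 0)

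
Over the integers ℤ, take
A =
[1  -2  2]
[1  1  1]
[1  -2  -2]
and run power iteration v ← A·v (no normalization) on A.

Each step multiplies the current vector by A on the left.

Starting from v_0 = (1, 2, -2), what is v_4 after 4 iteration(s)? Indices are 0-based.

v_0 = (1, 2, -2).
v_1 = A·v_0 = (-7, 1, 1).
v_2 = A·v_1 = (-7, -5, -11).
v_3 = A·v_2 = (-19, -23, 25).
v_4 = A·v_3 = (77, -17, -23).

v_4 = (77, -17, -23)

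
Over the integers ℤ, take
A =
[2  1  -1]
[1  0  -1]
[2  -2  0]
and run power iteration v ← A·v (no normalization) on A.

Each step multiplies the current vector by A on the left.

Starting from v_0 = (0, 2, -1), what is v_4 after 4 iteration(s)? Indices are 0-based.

v_0 = (0, 2, -1).
v_1 = A·v_0 = (3, 1, -4).
v_2 = A·v_1 = (11, 7, 4).
v_3 = A·v_2 = (25, 7, 8).
v_4 = A·v_3 = (49, 17, 36).

v_4 = (49, 17, 36)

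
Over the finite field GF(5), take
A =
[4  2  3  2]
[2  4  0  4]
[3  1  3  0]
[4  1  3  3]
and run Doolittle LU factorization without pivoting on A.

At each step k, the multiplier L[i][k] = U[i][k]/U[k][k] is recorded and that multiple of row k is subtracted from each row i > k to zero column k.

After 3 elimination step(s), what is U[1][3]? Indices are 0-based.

U[1][3] = 3

[col 0] pivot 4
  R1 -= 3*R0 → (0, 3, 1, 3)  (L[1][0] := 3)
  R2 -= 2*R0 → (0, 2, 2, 1)  (L[2][0] := 2)
  R3 -= 1*R0 → (0, 4, 0, 1)  (L[3][0] := 1)
[col 1] pivot 3
  R2 -= 4*R1 → (0, 0, 3, 4)  (L[2][1] := 4)
  R3 -= 3*R1 → (0, 0, 2, 2)  (L[3][1] := 3)
[col 2] pivot 3
  R3 -= 4*R2 → (0, 0, 0, 1)  (L[3][2] := 4)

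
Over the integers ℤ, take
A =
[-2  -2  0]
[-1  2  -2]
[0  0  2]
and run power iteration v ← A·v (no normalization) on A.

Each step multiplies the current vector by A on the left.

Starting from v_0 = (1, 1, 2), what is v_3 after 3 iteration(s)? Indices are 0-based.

v_0 = (1, 1, 2).
v_1 = A·v_0 = (-4, -3, 4).
v_2 = A·v_1 = (14, -10, 8).
v_3 = A·v_2 = (-8, -50, 16).

v_3 = (-8, -50, 16)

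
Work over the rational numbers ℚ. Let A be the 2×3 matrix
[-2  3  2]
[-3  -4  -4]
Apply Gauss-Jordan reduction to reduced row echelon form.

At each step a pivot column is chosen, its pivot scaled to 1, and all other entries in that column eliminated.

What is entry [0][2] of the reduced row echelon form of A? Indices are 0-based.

M[0][2] = 4/17

[1] R0 /= -2  ⇒  (1, -3/2, -1)
     R1 -= -3·R0  ⇒  (0, -17/2, -7)
[2] R1 /= -17/2  ⇒  (0, 1, 14/17)
     R0 -= -3/2·R1  ⇒  (1, 0, 4/17)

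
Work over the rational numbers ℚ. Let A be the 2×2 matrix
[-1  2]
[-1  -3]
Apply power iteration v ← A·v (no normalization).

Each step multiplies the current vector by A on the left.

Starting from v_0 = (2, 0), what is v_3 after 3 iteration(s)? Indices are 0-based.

v_0 = (2, 0).
v_1 = A·v_0 = (-2, -2).
v_2 = A·v_1 = (-2, 8).
v_3 = A·v_2 = (18, -22).

v_3 = (18, -22)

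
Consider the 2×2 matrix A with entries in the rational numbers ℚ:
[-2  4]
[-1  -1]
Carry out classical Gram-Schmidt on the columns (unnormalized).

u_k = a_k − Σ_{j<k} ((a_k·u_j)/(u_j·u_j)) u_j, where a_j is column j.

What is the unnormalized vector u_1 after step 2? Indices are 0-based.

Step 1: u_0 = a_0 = (-2, -1).
Step 2: u_1 = a_1 − (-7/5)·u_0 = (6/5, -12/5).

u_1 = (6/5, -12/5)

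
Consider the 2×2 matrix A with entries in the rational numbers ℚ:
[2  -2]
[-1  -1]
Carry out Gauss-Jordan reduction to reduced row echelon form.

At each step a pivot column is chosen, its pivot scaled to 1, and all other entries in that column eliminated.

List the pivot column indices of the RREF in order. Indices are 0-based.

pivot columns: 0, 1

step 1: normalize row 0 (÷2) = (1, -1)
  row 1: subtract -1×row0 = (0, -2)
step 2: normalize row 1 (÷-2) = (0, 1)
  row 0: subtract -1×row1 = (1, 0)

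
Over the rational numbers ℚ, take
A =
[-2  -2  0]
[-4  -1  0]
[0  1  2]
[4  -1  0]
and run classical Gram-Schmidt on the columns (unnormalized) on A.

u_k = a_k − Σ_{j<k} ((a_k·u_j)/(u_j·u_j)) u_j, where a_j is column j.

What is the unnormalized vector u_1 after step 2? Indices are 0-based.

u_1 = (-16/9, -5/9, 1, -13/9)

Step 1: u_0 = a_0 = (-2, -4, 0, 4).
Step 2: u_1 = a_1 − (1/9)·u_0 = (-16/9, -5/9, 1, -13/9).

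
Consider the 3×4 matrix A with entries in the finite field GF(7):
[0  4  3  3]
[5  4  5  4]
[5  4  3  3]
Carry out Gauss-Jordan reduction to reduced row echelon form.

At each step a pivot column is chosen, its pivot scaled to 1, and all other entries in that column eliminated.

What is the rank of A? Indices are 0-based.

rank = 3

pivot(0,0): swap R0↔R1
pivot(0,0)=5: scale R0 → (1, 5, 1, 5)
  clear (2,0): R2 −= (5)R0 → (0, 0, 5, 6)
pivot(1,1)=4: scale R1 → (0, 1, 6, 6)
  clear (0,1): R0 −= (5)R1 → (1, 0, 6, 3)
pivot(2,2)=5: scale R2 → (0, 0, 1, 4)
  clear (0,2): R0 −= (6)R2 → (1, 0, 0, 0)
  clear (1,2): R1 −= (6)R2 → (0, 1, 0, 3)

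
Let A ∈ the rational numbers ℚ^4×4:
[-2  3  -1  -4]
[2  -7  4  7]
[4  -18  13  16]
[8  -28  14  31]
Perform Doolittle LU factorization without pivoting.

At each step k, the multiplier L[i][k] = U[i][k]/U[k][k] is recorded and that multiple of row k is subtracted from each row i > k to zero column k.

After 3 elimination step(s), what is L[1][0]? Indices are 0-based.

Step 1: pivot at (0,0) is -2.
  row1 ← row1 − (-1)·row0  ⇒  L[1][0]=-1, U row1=(0, -4, 3, 3)
  row2 ← row2 − (-2)·row0  ⇒  L[2][0]=-2, U row2=(0, -12, 11, 8)
  row3 ← row3 − (-4)·row0  ⇒  L[3][0]=-4, U row3=(0, -16, 10, 15)
Step 2: pivot at (1,1) is -4.
  row2 ← row2 − (3)·row1  ⇒  L[2][1]=3, U row2=(0, 0, 2, -1)
  row3 ← row3 − (4)·row1  ⇒  L[3][1]=4, U row3=(0, 0, -2, 3)
Step 3: pivot at (2,2) is 2.
  row3 ← row3 − (-1)·row2  ⇒  L[3][2]=-1, U row3=(0, 0, 0, 2)

L[1][0] = -1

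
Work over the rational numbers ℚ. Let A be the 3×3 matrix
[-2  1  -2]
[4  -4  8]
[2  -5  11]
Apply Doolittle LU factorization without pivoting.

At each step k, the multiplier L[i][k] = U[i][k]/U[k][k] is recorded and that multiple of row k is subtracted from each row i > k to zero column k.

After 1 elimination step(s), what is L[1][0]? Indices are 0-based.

Step 1: pivot at (0,0) is -2.
  row1 ← row1 − (-2)·row0  ⇒  L[1][0]=-2, U row1=(0, -2, 4)
  row2 ← row2 − (-1)·row0  ⇒  L[2][0]=-1, U row2=(0, -4, 9)

L[1][0] = -2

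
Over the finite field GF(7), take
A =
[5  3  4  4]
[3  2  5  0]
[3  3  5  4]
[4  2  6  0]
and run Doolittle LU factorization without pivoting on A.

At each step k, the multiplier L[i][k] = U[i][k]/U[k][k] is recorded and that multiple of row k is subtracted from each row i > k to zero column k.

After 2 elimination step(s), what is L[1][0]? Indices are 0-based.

L[1][0] = 2

Step 1: pivot at (0,0) is 5.
  row1 ← row1 − (2)·row0  ⇒  L[1][0]=2, U row1=(0, 3, 4, 6)
  row2 ← row2 − (2)·row0  ⇒  L[2][0]=2, U row2=(0, 4, 4, 3)
  row3 ← row3 − (5)·row0  ⇒  L[3][0]=5, U row3=(0, 1, 0, 1)
Step 2: pivot at (1,1) is 3.
  row2 ← row2 − (6)·row1  ⇒  L[2][1]=6, U row2=(0, 0, 1, 2)
  row3 ← row3 − (5)·row1  ⇒  L[3][1]=5, U row3=(0, 0, 1, 6)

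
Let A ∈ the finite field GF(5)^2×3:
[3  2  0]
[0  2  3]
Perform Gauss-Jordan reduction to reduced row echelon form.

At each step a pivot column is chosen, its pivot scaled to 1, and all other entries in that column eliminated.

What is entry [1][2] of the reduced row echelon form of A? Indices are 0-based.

pivot(0,0)=3: scale R0 → (1, 4, 0)
pivot(1,1)=2: scale R1 → (0, 1, 4)
  clear (0,1): R0 −= (4)R1 → (1, 0, 4)

M[1][2] = 4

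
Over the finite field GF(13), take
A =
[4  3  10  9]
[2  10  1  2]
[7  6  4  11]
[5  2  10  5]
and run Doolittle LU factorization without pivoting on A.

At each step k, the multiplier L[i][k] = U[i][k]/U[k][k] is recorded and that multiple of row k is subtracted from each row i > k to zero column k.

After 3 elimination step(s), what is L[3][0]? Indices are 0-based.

[col 0] pivot 4
  R1 -= 7*R0 → (0, 2, 9, 4)  (L[1][0] := 7)
  R2 -= 5*R0 → (0, 4, 6, 5)  (L[2][0] := 5)
  R3 -= 11*R0 → (0, 8, 4, 10)  (L[3][0] := 11)
[col 1] pivot 2
  R2 -= 2*R1 → (0, 0, 1, 10)  (L[2][1] := 2)
  R3 -= 4*R1 → (0, 0, 7, 7)  (L[3][1] := 4)
[col 2] pivot 1
  R3 -= 7*R2 → (0, 0, 0, 2)  (L[3][2] := 7)

L[3][0] = 11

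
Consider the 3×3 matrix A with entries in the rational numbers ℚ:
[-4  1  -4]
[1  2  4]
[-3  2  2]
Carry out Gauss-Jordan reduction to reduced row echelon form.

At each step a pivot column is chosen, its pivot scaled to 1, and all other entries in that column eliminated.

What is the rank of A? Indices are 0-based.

rank = 3

pivot(0,0)=-4: scale R0 → (1, -1/4, 1)
  clear (1,0): R1 −= (1)R0 → (0, 9/4, 3)
  clear (2,0): R2 −= (-3)R0 → (0, 5/4, 5)
pivot(1,1)=9/4: scale R1 → (0, 1, 4/3)
  clear (0,1): R0 −= (-1/4)R1 → (1, 0, 4/3)
  clear (2,1): R2 −= (5/4)R1 → (0, 0, 10/3)
pivot(2,2)=10/3: scale R2 → (0, 0, 1)
  clear (0,2): R0 −= (4/3)R2 → (1, 0, 0)
  clear (1,2): R1 −= (4/3)R2 → (0, 1, 0)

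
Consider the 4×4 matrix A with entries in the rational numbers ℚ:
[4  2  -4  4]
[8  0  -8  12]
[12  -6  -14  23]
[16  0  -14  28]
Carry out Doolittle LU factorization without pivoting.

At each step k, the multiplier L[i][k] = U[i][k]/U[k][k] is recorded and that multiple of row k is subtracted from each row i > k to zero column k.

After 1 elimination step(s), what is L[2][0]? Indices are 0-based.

k=0: U[0][0]=4
  eliminate (1,0): mult=2, new row 1: (0, -4, 0, 4); set L[1][0]=2
  eliminate (2,0): mult=3, new row 2: (0, -12, -2, 11); set L[2][0]=3
  eliminate (3,0): mult=4, new row 3: (0, -8, 2, 12); set L[3][0]=4

L[2][0] = 3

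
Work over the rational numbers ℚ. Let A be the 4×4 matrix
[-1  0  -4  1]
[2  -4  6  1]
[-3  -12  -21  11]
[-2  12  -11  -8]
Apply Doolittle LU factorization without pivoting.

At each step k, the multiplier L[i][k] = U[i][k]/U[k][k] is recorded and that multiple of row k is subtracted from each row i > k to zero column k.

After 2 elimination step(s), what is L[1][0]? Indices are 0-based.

L[1][0] = -2

k=0: U[0][0]=-1
  eliminate (1,0): mult=-2, new row 1: (0, -4, -2, 3); set L[1][0]=-2
  eliminate (2,0): mult=3, new row 2: (0, -12, -9, 8); set L[2][0]=3
  eliminate (3,0): mult=2, new row 3: (0, 12, -3, -10); set L[3][0]=2
k=1: U[1][1]=-4
  eliminate (2,1): mult=3, new row 2: (0, 0, -3, -1); set L[2][1]=3
  eliminate (3,1): mult=-3, new row 3: (0, 0, -9, -1); set L[3][1]=-3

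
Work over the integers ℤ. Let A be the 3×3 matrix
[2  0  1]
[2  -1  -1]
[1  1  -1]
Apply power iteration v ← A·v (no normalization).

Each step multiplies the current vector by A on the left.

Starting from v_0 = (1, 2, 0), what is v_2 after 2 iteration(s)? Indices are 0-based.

v_2 = (7, 1, -1)

v_0 = (1, 2, 0).
v_1 = A·v_0 = (2, 0, 3).
v_2 = A·v_1 = (7, 1, -1).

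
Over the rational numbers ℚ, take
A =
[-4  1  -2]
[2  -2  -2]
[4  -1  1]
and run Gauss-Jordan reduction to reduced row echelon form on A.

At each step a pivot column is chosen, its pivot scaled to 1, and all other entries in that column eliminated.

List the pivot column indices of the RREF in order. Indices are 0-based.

pivot columns: 0, 1, 2

[1] R0 /= -4  ⇒  (1, -1/4, 1/2)
     R1 -= 2·R0  ⇒  (0, -3/2, -3)
     R2 -= 4·R0  ⇒  (0, 0, -1)
[2] R1 /= -3/2  ⇒  (0, 1, 2)
     R0 -= -1/4·R1  ⇒  (1, 0, 1)
[3] R2 /= -1  ⇒  (0, 0, 1)
     R0 -= 1·R2  ⇒  (1, 0, 0)
     R1 -= 2·R2  ⇒  (0, 1, 0)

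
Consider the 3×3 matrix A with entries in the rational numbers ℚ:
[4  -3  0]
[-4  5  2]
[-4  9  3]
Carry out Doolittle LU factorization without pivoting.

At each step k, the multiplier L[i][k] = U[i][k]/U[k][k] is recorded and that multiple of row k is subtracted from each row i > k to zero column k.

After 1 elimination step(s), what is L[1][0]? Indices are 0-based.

L[1][0] = -1

[col 0] pivot 4
  R1 -= -1*R0 → (0, 2, 2)  (L[1][0] := -1)
  R2 -= -1*R0 → (0, 6, 3)  (L[2][0] := -1)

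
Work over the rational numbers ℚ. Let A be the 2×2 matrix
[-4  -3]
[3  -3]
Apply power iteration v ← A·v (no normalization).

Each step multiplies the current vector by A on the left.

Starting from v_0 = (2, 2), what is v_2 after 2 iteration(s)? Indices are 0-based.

v_0 = (2, 2).
v_1 = A·v_0 = (-14, 0).
v_2 = A·v_1 = (56, -42).

v_2 = (56, -42)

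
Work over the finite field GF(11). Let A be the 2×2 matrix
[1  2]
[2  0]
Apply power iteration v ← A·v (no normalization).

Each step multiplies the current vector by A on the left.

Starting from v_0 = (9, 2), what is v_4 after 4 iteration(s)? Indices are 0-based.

v_0 = (9, 2).
v_1 = A·v_0 = (2, 7).
v_2 = A·v_1 = (5, 4).
v_3 = A·v_2 = (2, 10).
v_4 = A·v_3 = (0, 4).

v_4 = (0, 4)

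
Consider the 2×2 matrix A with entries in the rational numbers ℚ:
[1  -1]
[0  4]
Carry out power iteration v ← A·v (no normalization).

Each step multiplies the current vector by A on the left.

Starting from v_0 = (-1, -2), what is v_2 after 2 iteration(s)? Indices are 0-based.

v_0 = (-1, -2).
v_1 = A·v_0 = (1, -8).
v_2 = A·v_1 = (9, -32).

v_2 = (9, -32)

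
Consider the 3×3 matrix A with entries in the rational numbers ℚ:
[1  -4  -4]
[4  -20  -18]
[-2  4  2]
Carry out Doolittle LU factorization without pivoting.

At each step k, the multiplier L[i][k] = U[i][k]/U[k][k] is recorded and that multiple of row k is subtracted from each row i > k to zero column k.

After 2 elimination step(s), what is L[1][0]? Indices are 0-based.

[col 0] pivot 1
  R1 -= 4*R0 → (0, -4, -2)  (L[1][0] := 4)
  R2 -= -2*R0 → (0, -4, -6)  (L[2][0] := -2)
[col 1] pivot -4
  R2 -= 1*R1 → (0, 0, -4)  (L[2][1] := 1)

L[1][0] = 4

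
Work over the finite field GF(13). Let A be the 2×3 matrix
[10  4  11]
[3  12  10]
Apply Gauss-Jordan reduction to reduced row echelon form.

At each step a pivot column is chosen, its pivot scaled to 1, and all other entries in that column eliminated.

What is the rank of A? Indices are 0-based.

pivot(0,0)=10: scale R0 → (1, 3, 5)
  clear (1,0): R1 −= (3)R0 → (0, 3, 8)
pivot(1,1)=3: scale R1 → (0, 1, 7)
  clear (0,1): R0 −= (3)R1 → (1, 0, 10)

rank = 2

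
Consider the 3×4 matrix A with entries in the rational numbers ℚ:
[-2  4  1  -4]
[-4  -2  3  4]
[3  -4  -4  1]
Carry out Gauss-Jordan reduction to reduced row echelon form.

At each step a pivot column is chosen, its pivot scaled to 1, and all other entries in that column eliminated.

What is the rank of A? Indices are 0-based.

rank = 3

step 1: normalize row 0 (÷-2) = (1, -2, -1/2, 2)
  row 1: subtract -4×row0 = (0, -10, 1, 12)
  row 2: subtract 3×row0 = (0, 2, -5/2, -5)
step 2: normalize row 1 (÷-10) = (0, 1, -1/10, -6/5)
  row 0: subtract -2×row1 = (1, 0, -7/10, -2/5)
  row 2: subtract 2×row1 = (0, 0, -23/10, -13/5)
step 3: normalize row 2 (÷-23/10) = (0, 0, 1, 26/23)
  row 0: subtract -7/10×row2 = (1, 0, 0, 9/23)
  row 1: subtract -1/10×row2 = (0, 1, 0, -25/23)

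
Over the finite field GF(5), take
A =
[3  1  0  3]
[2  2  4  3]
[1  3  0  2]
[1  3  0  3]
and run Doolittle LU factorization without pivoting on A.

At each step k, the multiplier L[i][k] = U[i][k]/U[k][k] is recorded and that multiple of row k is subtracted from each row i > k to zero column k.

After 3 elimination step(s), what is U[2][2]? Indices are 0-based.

k=0: U[0][0]=3
  eliminate (1,0): mult=4, new row 1: (0, 3, 4, 1); set L[1][0]=4
  eliminate (2,0): mult=2, new row 2: (0, 1, 0, 1); set L[2][0]=2
  eliminate (3,0): mult=2, new row 3: (0, 1, 0, 2); set L[3][0]=2
k=1: U[1][1]=3
  eliminate (2,1): mult=2, new row 2: (0, 0, 2, 4); set L[2][1]=2
  eliminate (3,1): mult=2, new row 3: (0, 0, 2, 0); set L[3][1]=2
k=2: U[2][2]=2
  eliminate (3,2): mult=1, new row 3: (0, 0, 0, 1); set L[3][2]=1

U[2][2] = 2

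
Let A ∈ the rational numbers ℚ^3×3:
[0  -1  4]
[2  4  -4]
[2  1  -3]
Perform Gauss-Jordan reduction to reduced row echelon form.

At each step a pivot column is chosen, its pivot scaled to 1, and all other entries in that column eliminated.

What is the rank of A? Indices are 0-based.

rank = 3

[1] R0 <-> R1
[1] R0 /= 2  ⇒  (1, 2, -2)
     R2 -= 2·R0  ⇒  (0, -3, 1)
[2] R1 /= -1  ⇒  (0, 1, -4)
     R0 -= 2·R1  ⇒  (1, 0, 6)
     R2 -= -3·R1  ⇒  (0, 0, -11)
[3] R2 /= -11  ⇒  (0, 0, 1)
     R0 -= 6·R2  ⇒  (1, 0, 0)
     R1 -= -4·R2  ⇒  (0, 1, 0)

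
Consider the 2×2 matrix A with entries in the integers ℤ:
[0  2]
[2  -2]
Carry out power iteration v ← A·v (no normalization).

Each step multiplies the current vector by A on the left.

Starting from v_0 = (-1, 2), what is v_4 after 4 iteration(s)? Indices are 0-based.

v_4 = (-128, 208)

v_0 = (-1, 2).
v_1 = A·v_0 = (4, -6).
v_2 = A·v_1 = (-12, 20).
v_3 = A·v_2 = (40, -64).
v_4 = A·v_3 = (-128, 208).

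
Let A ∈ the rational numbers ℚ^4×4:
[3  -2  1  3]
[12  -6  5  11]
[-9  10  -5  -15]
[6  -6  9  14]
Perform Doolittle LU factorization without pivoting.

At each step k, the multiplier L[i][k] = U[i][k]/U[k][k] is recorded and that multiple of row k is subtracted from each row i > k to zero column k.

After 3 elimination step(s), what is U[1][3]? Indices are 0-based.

U[1][3] = -1

k=0: U[0][0]=3
  eliminate (1,0): mult=4, new row 1: (0, 2, 1, -1); set L[1][0]=4
  eliminate (2,0): mult=-3, new row 2: (0, 4, -2, -6); set L[2][0]=-3
  eliminate (3,0): mult=2, new row 3: (0, -2, 7, 8); set L[3][0]=2
k=1: U[1][1]=2
  eliminate (2,1): mult=2, new row 2: (0, 0, -4, -4); set L[2][1]=2
  eliminate (3,1): mult=-1, new row 3: (0, 0, 8, 7); set L[3][1]=-1
k=2: U[2][2]=-4
  eliminate (3,2): mult=-2, new row 3: (0, 0, 0, -1); set L[3][2]=-2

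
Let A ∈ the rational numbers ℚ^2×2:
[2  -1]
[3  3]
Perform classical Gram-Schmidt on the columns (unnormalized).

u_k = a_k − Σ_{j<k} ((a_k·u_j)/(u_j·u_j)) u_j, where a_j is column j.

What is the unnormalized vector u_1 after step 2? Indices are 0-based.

u_1 = (-27/13, 18/13)

Step 1: u_0 = a_0 = (2, 3).
Step 2: u_1 = a_1 − (7/13)·u_0 = (-27/13, 18/13).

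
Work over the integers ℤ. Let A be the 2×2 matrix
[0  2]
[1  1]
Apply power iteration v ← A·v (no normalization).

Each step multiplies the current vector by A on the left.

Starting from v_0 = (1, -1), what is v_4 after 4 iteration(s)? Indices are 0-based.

v_4 = (-4, -6)

v_0 = (1, -1).
v_1 = A·v_0 = (-2, 0).
v_2 = A·v_1 = (0, -2).
v_3 = A·v_2 = (-4, -2).
v_4 = A·v_3 = (-4, -6).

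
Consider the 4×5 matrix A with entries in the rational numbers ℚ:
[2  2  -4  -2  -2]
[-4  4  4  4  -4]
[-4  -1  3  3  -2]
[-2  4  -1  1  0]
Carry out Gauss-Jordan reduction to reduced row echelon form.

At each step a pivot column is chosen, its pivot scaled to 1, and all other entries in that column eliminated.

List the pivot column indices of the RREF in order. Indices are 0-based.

pivot columns: 0, 1, 2, 3

step 1: normalize row 0 (÷2) = (1, 1, -2, -1, -1)
  row 1: subtract -4×row0 = (0, 8, -4, 0, -8)
  row 2: subtract -4×row0 = (0, 3, -5, -1, -6)
  row 3: subtract -2×row0 = (0, 6, -5, -1, -2)
step 2: normalize row 1 (÷8) = (0, 1, -1/2, 0, -1)
  row 0: subtract 1×row1 = (1, 0, -3/2, -1, 0)
  row 2: subtract 3×row1 = (0, 0, -7/2, -1, -3)
  row 3: subtract 6×row1 = (0, 0, -2, -1, 4)
step 3: normalize row 2 (÷-7/2) = (0, 0, 1, 2/7, 6/7)
  row 0: subtract -3/2×row2 = (1, 0, 0, -4/7, 9/7)
  row 1: subtract -1/2×row2 = (0, 1, 0, 1/7, -4/7)
  row 3: subtract -2×row2 = (0, 0, 0, -3/7, 40/7)
step 4: normalize row 3 (÷-3/7) = (0, 0, 0, 1, -40/3)
  row 0: subtract -4/7×row3 = (1, 0, 0, 0, -19/3)
  row 1: subtract 1/7×row3 = (0, 1, 0, 0, 4/3)
  row 2: subtract 2/7×row3 = (0, 0, 1, 0, 14/3)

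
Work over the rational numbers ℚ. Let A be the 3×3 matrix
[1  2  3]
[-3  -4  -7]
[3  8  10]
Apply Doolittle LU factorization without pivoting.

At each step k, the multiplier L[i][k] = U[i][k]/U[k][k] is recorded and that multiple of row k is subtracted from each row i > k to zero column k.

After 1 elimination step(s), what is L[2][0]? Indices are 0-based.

L[2][0] = 3

Step 1: pivot at (0,0) is 1.
  row1 ← row1 − (-3)·row0  ⇒  L[1][0]=-3, U row1=(0, 2, 2)
  row2 ← row2 − (3)·row0  ⇒  L[2][0]=3, U row2=(0, 2, 1)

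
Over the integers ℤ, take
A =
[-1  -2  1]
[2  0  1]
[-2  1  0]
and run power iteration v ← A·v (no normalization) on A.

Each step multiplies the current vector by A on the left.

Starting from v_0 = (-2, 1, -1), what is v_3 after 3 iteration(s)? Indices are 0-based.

v_3 = (-25, 29, -29)

v_0 = (-2, 1, -1).
v_1 = A·v_0 = (-1, -5, 5).
v_2 = A·v_1 = (16, 3, -3).
v_3 = A·v_2 = (-25, 29, -29).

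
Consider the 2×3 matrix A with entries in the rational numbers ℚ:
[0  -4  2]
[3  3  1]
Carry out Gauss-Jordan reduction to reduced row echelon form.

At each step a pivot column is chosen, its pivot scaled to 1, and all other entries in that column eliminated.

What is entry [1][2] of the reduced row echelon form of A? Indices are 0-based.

step 1: exchange rows 0,1
step 1: normalize row 0 (÷3) = (1, 1, 1/3)
step 2: normalize row 1 (÷-4) = (0, 1, -1/2)
  row 0: subtract 1×row1 = (1, 0, 5/6)

M[1][2] = -1/2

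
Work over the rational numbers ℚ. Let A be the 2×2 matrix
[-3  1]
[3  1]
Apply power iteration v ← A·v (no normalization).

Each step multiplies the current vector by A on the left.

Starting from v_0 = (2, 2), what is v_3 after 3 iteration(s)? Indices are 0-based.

v_3 = (-64, 56)

v_0 = (2, 2).
v_1 = A·v_0 = (-4, 8).
v_2 = A·v_1 = (20, -4).
v_3 = A·v_2 = (-64, 56).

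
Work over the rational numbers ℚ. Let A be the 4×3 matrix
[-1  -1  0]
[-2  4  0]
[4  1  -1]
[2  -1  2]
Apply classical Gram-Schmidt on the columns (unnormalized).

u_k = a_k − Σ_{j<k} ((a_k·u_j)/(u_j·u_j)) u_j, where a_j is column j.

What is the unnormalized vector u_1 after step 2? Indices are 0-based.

u_1 = (-6/5, 18/5, 9/5, -3/5)

Step 1: u_0 = a_0 = (-1, -2, 4, 2).
Step 2: u_1 = a_1 − (-1/5)·u_0 = (-6/5, 18/5, 9/5, -3/5).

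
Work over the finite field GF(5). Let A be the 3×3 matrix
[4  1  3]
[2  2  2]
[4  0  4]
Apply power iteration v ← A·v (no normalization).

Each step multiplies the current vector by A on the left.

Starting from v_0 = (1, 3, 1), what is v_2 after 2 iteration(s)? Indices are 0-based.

v_0 = (1, 3, 1).
v_1 = A·v_0 = (0, 0, 3).
v_2 = A·v_1 = (4, 1, 2).

v_2 = (4, 1, 2)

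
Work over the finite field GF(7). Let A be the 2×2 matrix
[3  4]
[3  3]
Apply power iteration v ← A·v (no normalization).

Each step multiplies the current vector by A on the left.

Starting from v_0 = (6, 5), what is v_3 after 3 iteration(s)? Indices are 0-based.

v_0 = (6, 5).
v_1 = A·v_0 = (3, 5).
v_2 = A·v_1 = (1, 3).
v_3 = A·v_2 = (1, 5).

v_3 = (1, 5)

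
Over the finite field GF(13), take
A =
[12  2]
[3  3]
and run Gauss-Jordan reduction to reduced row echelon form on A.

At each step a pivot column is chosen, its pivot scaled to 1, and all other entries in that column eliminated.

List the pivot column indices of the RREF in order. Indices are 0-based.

[1] R0 /= 12  ⇒  (1, 11)
     R1 -= 3·R0  ⇒  (0, 9)
[2] R1 /= 9  ⇒  (0, 1)
     R0 -= 11·R1  ⇒  (1, 0)

pivot columns: 0, 1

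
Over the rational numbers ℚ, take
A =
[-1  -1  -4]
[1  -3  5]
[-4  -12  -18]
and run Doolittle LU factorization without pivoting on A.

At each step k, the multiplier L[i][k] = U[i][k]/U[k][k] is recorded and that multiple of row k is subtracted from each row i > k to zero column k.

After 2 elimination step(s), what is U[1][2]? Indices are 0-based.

Step 1: pivot at (0,0) is -1.
  row1 ← row1 − (-1)·row0  ⇒  L[1][0]=-1, U row1=(0, -4, 1)
  row2 ← row2 − (4)·row0  ⇒  L[2][0]=4, U row2=(0, -8, -2)
Step 2: pivot at (1,1) is -4.
  row2 ← row2 − (2)·row1  ⇒  L[2][1]=2, U row2=(0, 0, -4)

U[1][2] = 1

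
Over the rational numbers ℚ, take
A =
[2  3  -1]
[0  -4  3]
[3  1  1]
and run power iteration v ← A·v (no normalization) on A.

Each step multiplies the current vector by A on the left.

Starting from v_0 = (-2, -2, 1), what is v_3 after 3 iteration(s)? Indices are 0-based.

v_0 = (-2, -2, 1).
v_1 = A·v_0 = (-11, 11, -7).
v_2 = A·v_1 = (18, -65, -29).
v_3 = A·v_2 = (-130, 173, -40).

v_3 = (-130, 173, -40)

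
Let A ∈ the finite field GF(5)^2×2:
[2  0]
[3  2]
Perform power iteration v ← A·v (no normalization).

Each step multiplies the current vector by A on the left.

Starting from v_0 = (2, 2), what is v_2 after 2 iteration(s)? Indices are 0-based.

v_2 = (3, 2)

v_0 = (2, 2).
v_1 = A·v_0 = (4, 0).
v_2 = A·v_1 = (3, 2).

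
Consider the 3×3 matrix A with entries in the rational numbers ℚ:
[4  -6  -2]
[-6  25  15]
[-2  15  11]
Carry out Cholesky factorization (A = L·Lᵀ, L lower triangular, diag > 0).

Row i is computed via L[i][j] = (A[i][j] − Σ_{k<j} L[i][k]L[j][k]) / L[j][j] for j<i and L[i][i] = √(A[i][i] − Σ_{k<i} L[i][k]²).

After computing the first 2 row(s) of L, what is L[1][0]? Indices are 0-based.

L[1][0] = -3

Step 1: L[0][0] = √(4) = 2.
  L[1][0] = (-6) / L[0][0] = -3.
Step 2: L[1][1] = √(16) = 4.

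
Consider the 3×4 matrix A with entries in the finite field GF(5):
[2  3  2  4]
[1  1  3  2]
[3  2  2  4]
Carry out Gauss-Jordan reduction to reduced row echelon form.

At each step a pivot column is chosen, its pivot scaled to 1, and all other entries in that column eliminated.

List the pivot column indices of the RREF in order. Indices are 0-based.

step 1: normalize row 0 (÷2) = (1, 4, 1, 2)
  row 1: subtract 1×row0 = (0, 2, 2, 0)
  row 2: subtract 3×row0 = (0, 0, 4, 3)
step 2: normalize row 1 (÷2) = (0, 1, 1, 0)
  row 0: subtract 4×row1 = (1, 0, 2, 2)
step 3: normalize row 2 (÷4) = (0, 0, 1, 2)
  row 0: subtract 2×row2 = (1, 0, 0, 3)
  row 1: subtract 1×row2 = (0, 1, 0, 3)

pivot columns: 0, 1, 2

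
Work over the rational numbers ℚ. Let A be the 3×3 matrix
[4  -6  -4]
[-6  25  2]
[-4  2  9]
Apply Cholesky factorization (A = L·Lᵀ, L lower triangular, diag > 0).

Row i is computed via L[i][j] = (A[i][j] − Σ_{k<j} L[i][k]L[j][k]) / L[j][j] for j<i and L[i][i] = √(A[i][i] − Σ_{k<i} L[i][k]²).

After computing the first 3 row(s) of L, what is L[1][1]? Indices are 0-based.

L[1][1] = 4

Step 1: L[0][0] = √(4) = 2.
  L[1][0] = (-6) / L[0][0] = -3.
Step 2: L[1][1] = √(16) = 4.
  L[2][0] = (-4) / L[0][0] = -2.
  L[2][1] = (-4) / L[1][1] = -1.
Step 3: L[2][2] = √(4) = 2.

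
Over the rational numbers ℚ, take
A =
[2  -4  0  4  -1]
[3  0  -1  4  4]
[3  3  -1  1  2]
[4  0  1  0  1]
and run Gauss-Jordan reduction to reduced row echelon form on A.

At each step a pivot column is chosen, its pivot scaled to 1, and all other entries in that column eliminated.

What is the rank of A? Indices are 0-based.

rank = 4

pivot(0,0)=2: scale R0 → (1, -2, 0, 2, -1/2)
  clear (1,0): R1 −= (3)R0 → (0, 6, -1, -2, 11/2)
  clear (2,0): R2 −= (3)R0 → (0, 9, -1, -5, 7/2)
  clear (3,0): R3 −= (4)R0 → (0, 8, 1, -8, 3)
pivot(1,1)=6: scale R1 → (0, 1, -1/6, -1/3, 11/12)
  clear (0,1): R0 −= (-2)R1 → (1, 0, -1/3, 4/3, 4/3)
  clear (2,1): R2 −= (9)R1 → (0, 0, 1/2, -2, -19/4)
  clear (3,1): R3 −= (8)R1 → (0, 0, 7/3, -16/3, -13/3)
pivot(2,2)=1/2: scale R2 → (0, 0, 1, -4, -19/2)
  clear (0,2): R0 −= (-1/3)R2 → (1, 0, 0, 0, -11/6)
  clear (1,2): R1 −= (-1/6)R2 → (0, 1, 0, -1, -2/3)
  clear (3,2): R3 −= (7/3)R2 → (0, 0, 0, 4, 107/6)
pivot(3,3)=4: scale R3 → (0, 0, 0, 1, 107/24)
  clear (1,3): R1 −= (-1)R3 → (0, 1, 0, 0, 91/24)
  clear (2,3): R2 −= (-4)R3 → (0, 0, 1, 0, 25/3)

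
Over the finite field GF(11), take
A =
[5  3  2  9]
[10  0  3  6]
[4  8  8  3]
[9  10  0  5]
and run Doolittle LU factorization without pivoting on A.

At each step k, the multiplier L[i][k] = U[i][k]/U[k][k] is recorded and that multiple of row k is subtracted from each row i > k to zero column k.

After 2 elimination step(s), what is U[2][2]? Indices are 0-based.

U[2][2] = 4

[col 0] pivot 5
  R1 -= 2*R0 → (0, 5, 10, 10)  (L[1][0] := 2)
  R2 -= 3*R0 → (0, 10, 2, 9)  (L[2][0] := 3)
  R3 -= 4*R0 → (0, 9, 3, 2)  (L[3][0] := 4)
[col 1] pivot 5
  R2 -= 2*R1 → (0, 0, 4, 0)  (L[2][1] := 2)
  R3 -= 4*R1 → (0, 0, 7, 6)  (L[3][1] := 4)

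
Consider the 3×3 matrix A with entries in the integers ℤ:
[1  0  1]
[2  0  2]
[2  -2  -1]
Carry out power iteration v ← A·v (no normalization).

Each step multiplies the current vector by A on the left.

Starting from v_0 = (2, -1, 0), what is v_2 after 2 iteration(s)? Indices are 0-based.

v_2 = (8, 16, -10)

v_0 = (2, -1, 0).
v_1 = A·v_0 = (2, 4, 6).
v_2 = A·v_1 = (8, 16, -10).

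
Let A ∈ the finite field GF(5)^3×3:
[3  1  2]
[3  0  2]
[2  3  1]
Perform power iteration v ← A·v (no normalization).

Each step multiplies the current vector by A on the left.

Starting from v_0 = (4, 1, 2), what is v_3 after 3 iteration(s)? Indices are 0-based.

v_3 = (1, 4, 2)

v_0 = (4, 1, 2).
v_1 = A·v_0 = (2, 1, 3).
v_2 = A·v_1 = (3, 2, 0).
v_3 = A·v_2 = (1, 4, 2).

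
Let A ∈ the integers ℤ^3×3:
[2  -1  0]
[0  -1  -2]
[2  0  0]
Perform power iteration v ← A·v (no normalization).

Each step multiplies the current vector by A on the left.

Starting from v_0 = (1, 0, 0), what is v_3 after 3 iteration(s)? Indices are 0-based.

v_3 = (12, -4, 8)

v_0 = (1, 0, 0).
v_1 = A·v_0 = (2, 0, 2).
v_2 = A·v_1 = (4, -4, 4).
v_3 = A·v_2 = (12, -4, 8).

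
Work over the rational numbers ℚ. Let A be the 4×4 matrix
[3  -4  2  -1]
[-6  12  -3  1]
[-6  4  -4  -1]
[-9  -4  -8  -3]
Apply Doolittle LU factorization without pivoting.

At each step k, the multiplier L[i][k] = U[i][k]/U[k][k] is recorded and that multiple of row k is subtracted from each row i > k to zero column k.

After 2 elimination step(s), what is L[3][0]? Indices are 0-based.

L[3][0] = -3

k=0: U[0][0]=3
  eliminate (1,0): mult=-2, new row 1: (0, 4, 1, -1); set L[1][0]=-2
  eliminate (2,0): mult=-2, new row 2: (0, -4, 0, -3); set L[2][0]=-2
  eliminate (3,0): mult=-3, new row 3: (0, -16, -2, -6); set L[3][0]=-3
k=1: U[1][1]=4
  eliminate (2,1): mult=-1, new row 2: (0, 0, 1, -4); set L[2][1]=-1
  eliminate (3,1): mult=-4, new row 3: (0, 0, 2, -10); set L[3][1]=-4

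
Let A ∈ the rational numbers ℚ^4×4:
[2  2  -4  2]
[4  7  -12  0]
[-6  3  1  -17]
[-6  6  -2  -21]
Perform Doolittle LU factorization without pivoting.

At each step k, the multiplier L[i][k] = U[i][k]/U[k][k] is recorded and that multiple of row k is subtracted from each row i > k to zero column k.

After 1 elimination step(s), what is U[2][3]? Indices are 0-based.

Step 1: pivot at (0,0) is 2.
  row1 ← row1 − (2)·row0  ⇒  L[1][0]=2, U row1=(0, 3, -4, -4)
  row2 ← row2 − (-3)·row0  ⇒  L[2][0]=-3, U row2=(0, 9, -11, -11)
  row3 ← row3 − (-3)·row0  ⇒  L[3][0]=-3, U row3=(0, 12, -14, -15)

U[2][3] = -11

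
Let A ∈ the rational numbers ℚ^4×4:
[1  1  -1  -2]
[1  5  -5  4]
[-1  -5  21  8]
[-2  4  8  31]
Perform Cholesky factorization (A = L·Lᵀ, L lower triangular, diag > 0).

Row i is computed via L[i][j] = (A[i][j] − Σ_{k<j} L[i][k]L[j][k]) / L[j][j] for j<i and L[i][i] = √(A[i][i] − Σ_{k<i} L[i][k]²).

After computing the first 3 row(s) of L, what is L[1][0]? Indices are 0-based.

L[1][0] = 1

Step 1: L[0][0] = √(1) = 1.
  L[1][0] = (1) / L[0][0] = 1.
Step 2: L[1][1] = √(4) = 2.
  L[2][0] = (-1) / L[0][0] = -1.
  L[2][1] = (-4) / L[1][1] = -2.
Step 3: L[2][2] = √(16) = 4.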